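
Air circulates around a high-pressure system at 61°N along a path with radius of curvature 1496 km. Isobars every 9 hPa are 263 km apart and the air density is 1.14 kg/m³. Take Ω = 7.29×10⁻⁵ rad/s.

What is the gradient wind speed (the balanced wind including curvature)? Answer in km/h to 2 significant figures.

Coriolis parameter at 61°N:
f = 2Ω sin φ = 2 × 7.29×10⁻⁵ × sin 61° = 1.28×10⁻⁴ s⁻¹
Pressure gradient: |∂P/∂n| = 900 Pa / 263000 m = 3.42×10⁻³ Pa/m
Geostrophic speed: V_g = |∂P/∂n|/(fρ) = 3.42×10⁻³/(1.28×10⁻⁴ × 1.14) = 23.5 m/s
Around a high, pressure-gradient force acts outward with centrifugal, so Coriolis balances both:
fV = (1/ρ)|∂P/∂n| + V²/R  →  V² − fR·V + fR·V_g = 0
With fR = 1.28×10⁻⁴ × 1496×10³ m = 191 m/s:
V = [fR − √((fR)² − 4 fR V_g)]/2 = [191 − √(191² − 4×191×23.5)]/2 = 27.5 m/s
Supergeostrophic (V > V_g = 23.5 m/s), as expected around a high.
Converting: 27.5 m/s × 3.6 = 99 km/h

99 km/h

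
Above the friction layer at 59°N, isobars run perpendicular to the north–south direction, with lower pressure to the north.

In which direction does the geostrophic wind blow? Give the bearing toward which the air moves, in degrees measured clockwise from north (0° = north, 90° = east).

The pressure-gradient force points toward the north (bearing 000°).
Geostrophic balance: in the Northern Hemisphere the Coriolis force deflects motion to the right, so the geostrophic wind blows 90° to the right of the pressure-gradient force (low pressure on the left).
Rotating 000° by 90° clockwise gives 090° — the wind blows toward the east.

090°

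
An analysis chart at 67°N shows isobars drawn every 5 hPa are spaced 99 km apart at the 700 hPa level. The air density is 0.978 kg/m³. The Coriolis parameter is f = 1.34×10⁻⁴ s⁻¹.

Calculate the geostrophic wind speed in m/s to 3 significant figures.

38.5 m/s

Pressure gradient: |∂P/∂n| = 500 Pa / 99000 m = 5.05×10⁻³ Pa/m
Geostrophic balance (pressure-gradient force = Coriolis force):
V_g = (1/(fρ)) |∂P/∂n| = 5.05×10⁻³ / (1.34×10⁻⁴ × 0.978) = 38.5 m/s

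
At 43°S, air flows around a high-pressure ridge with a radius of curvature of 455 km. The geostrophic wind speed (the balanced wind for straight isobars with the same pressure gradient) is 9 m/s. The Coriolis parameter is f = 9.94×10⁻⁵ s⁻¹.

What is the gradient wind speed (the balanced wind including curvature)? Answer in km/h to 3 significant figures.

44.6 km/h

Around a high, pressure-gradient force acts outward with centrifugal, so Coriolis balances both:
fV = (1/ρ)|∂P/∂n| + V²/R  →  V² − fR·V + fR·V_g = 0
With fR = 9.94×10⁻⁵ × 455×10³ m = 45.2 m/s:
V = [fR − √((fR)² − 4 fR V_g)]/2 = [45.2 − √(45.2² − 4×45.2×9)]/2 = 12.4 m/s
Supergeostrophic (V > V_g = 9 m/s), as expected around a high.
Converting: 12.4 m/s × 3.6 = 44.6 km/h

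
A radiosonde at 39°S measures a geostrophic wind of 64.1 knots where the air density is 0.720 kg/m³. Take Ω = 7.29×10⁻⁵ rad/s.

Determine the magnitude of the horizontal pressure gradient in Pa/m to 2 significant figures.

Coriolis parameter at 39°S:
f = 2Ω sin φ = 2 × 7.29×10⁻⁵ × sin 39° = 9.18×10⁻⁵ s⁻¹
Wind speed in SI: 64.1 knots = 33.0 m/s
Geostrophic balance rearranged: |∂P/∂n| = f ρ V_g
|∂P/∂n| = 9.18×10⁻⁵ × 0.720 × 33.0 = 2.18×10⁻³ Pa/m

2.2×10⁻³ Pa/m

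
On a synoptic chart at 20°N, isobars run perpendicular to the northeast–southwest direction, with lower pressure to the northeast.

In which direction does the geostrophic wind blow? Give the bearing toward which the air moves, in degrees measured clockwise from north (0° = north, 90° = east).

135°

The pressure-gradient force points toward the northeast (bearing 045°).
Geostrophic balance: in the Northern Hemisphere the Coriolis force deflects motion to the right, so the geostrophic wind blows 90° to the right of the pressure-gradient force (low pressure on the left).
Rotating 045° by 90° clockwise gives 135° — the wind blows toward the southeast.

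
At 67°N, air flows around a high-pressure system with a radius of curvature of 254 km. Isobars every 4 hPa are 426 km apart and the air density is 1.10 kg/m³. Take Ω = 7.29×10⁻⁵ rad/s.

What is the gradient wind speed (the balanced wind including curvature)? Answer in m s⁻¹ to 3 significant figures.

Coriolis parameter at 67°N:
f = 2Ω sin φ = 2 × 7.29×10⁻⁵ × sin 67° = 1.34×10⁻⁴ s⁻¹
Pressure gradient: |∂P/∂n| = 400 Pa / 426000 m = 9.39×10⁻⁴ Pa/m
Geostrophic speed: V_g = |∂P/∂n|/(fρ) = 9.39×10⁻⁴/(1.34×10⁻⁴ × 1.10) = 6.36 m/s
Around a high, pressure-gradient force acts outward with centrifugal, so Coriolis balances both:
fV = (1/ρ)|∂P/∂n| + V²/R  →  V² − fR·V + fR·V_g = 0
With fR = 1.34×10⁻⁴ × 254×10³ m = 34.1 m/s:
V = [fR − √((fR)² − 4 fR V_g)]/2 = [34.1 − √(34.1² − 4×34.1×6.36)]/2 = 8.46 m/s
Supergeostrophic (V > V_g = 6.36 m/s), as expected around a high.

8.46 m s⁻¹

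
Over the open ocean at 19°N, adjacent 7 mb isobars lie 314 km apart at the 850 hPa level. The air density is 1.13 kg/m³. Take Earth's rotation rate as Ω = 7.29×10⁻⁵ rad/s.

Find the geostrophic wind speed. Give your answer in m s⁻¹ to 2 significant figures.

42 m s⁻¹

Coriolis parameter at 19°N:
f = 2Ω sin φ = 2 × 7.29×10⁻⁵ × sin 19° = 4.75×10⁻⁵ s⁻¹
Pressure gradient: |∂P/∂n| = 700 Pa / 314000 m = 2.23×10⁻³ Pa/m
Geostrophic balance (pressure-gradient force = Coriolis force):
V_g = (1/(fρ)) |∂P/∂n| = 2.23×10⁻³ / (4.75×10⁻⁵ × 1.13) = 41.6 m/s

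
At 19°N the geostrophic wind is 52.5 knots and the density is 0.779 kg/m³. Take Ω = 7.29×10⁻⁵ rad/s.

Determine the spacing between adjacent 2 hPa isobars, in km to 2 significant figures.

200 km

Coriolis parameter at 19°N:
f = 2Ω sin φ = 2 × 7.29×10⁻⁵ × sin 19° = 4.75×10⁻⁵ s⁻¹
Wind speed in SI: 52.5 knots = 27.0 m/s
Geostrophic balance rearranged: |∂P/∂n| = f ρ V_g
|∂P/∂n| = 4.75×10⁻⁵ × 0.779 × 27.0 = 9.99×10⁻⁴ Pa/m
Isobar spacing: Δn = ΔP/|∂P/∂n| = 200 Pa / 9.99×10⁻⁴ Pa/m = 200261 m ≈ 200 km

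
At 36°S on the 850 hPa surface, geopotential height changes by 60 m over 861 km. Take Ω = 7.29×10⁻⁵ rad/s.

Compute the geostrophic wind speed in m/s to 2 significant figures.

8.0 m/s

Coriolis parameter at 36°S:
f = 2Ω sin φ = 2 × 7.29×10⁻⁵ × sin 36° = 8.57×10⁻⁵ s⁻¹
Height gradient: |∂Z/∂n| = 60 m / 861000 m = 6.97×10⁻⁵
On a pressure surface, geostrophic balance gives V_g = (g/f)|∂Z/∂n|:
V_g = 9.81 × 6.97×10⁻⁵ / 8.57×10⁻⁵ = 7.98 m/s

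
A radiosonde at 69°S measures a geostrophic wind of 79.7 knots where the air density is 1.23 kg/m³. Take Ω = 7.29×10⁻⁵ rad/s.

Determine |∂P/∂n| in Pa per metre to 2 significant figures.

Coriolis parameter at 69°S:
f = 2Ω sin φ = 2 × 7.29×10⁻⁵ × sin 69° = 1.36×10⁻⁴ s⁻¹
Wind speed in SI: 79.7 knots = 41.0 m/s
Geostrophic balance rearranged: |∂P/∂n| = f ρ V_g
|∂P/∂n| = 1.36×10⁻⁴ × 1.23 × 41.0 = 6.86×10⁻³ Pa/m

6.9×10⁻³ Pa/m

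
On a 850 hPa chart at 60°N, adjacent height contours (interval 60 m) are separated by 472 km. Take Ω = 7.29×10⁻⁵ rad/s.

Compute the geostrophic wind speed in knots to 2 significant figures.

Coriolis parameter at 60°N:
f = 2Ω sin φ = 2 × 7.29×10⁻⁵ × sin 60° = 1.26×10⁻⁴ s⁻¹
Height gradient: |∂Z/∂n| = 60 m / 472000 m = 1.27×10⁻⁴
On a pressure surface, geostrophic balance gives V_g = (g/f)|∂Z/∂n|:
V_g = 9.81 × 1.27×10⁻⁴ / 1.26×10⁻⁴ = 9.88 m/s
Converting: 9.88 m/s × 1.944 = 19 knots

19 knots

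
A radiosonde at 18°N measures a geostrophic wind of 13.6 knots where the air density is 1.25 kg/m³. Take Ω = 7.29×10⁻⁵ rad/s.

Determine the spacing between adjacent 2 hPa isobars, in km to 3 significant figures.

Coriolis parameter at 18°N:
f = 2Ω sin φ = 2 × 7.29×10⁻⁵ × sin 18° = 4.51×10⁻⁵ s⁻¹
Wind speed in SI: 13.6 knots = 7.00 m/s
Geostrophic balance rearranged: |∂P/∂n| = f ρ V_g
|∂P/∂n| = 4.51×10⁻⁵ × 1.25 × 7.00 = 3.94×10⁻⁴ Pa/m
Isobar spacing: Δn = ΔP/|∂P/∂n| = 200 Pa / 3.94×10⁻⁴ Pa/m = 507578 m ≈ 508 km

508 km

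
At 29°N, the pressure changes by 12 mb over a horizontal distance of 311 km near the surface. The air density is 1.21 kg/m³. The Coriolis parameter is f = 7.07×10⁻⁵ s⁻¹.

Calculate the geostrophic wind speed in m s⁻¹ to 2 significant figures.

Pressure gradient: |∂P/∂n| = 1200 Pa / 311000 m = 3.86×10⁻³ Pa/m
Geostrophic balance (pressure-gradient force = Coriolis force):
V_g = (1/(fρ)) |∂P/∂n| = 3.86×10⁻³ / (7.07×10⁻⁵ × 1.21) = 45.1 m/s

45 m s⁻¹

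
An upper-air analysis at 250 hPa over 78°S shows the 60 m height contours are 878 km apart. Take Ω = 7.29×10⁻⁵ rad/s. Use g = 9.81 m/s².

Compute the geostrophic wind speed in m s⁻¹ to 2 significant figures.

Coriolis parameter at 78°S:
f = 2Ω sin φ = 2 × 7.29×10⁻⁵ × sin 78° = 1.43×10⁻⁴ s⁻¹
Height gradient: |∂Z/∂n| = 60 m / 878000 m = 6.83×10⁻⁵
On a pressure surface, geostrophic balance gives V_g = (g/f)|∂Z/∂n|:
V_g = 9.81 × 6.83×10⁻⁵ / 1.43×10⁻⁴ = 4.70 m/s

4.7 m s⁻¹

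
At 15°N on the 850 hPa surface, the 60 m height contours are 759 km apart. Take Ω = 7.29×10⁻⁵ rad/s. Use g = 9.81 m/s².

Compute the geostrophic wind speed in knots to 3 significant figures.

Coriolis parameter at 15°N:
f = 2Ω sin φ = 2 × 7.29×10⁻⁵ × sin 15° = 3.77×10⁻⁵ s⁻¹
Height gradient: |∂Z/∂n| = 60 m / 759000 m = 7.91×10⁻⁵
On a pressure surface, geostrophic balance gives V_g = (g/f)|∂Z/∂n|:
V_g = 9.81 × 7.91×10⁻⁵ / 3.77×10⁻⁵ = 20.6 m/s
Converting: 20.6 m/s × 1.944 = 39.9 knots

39.9 knots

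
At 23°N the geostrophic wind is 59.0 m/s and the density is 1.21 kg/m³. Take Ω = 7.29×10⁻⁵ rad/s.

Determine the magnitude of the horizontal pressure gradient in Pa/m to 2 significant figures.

4.1×10⁻³ Pa/m

Coriolis parameter at 23°N:
f = 2Ω sin φ = 2 × 7.29×10⁻⁵ × sin 23° = 5.70×10⁻⁵ s⁻¹
Geostrophic balance rearranged: |∂P/∂n| = f ρ V_g
|∂P/∂n| = 5.70×10⁻⁵ × 1.21 × 59.0 = 4.07×10⁻³ Pa/m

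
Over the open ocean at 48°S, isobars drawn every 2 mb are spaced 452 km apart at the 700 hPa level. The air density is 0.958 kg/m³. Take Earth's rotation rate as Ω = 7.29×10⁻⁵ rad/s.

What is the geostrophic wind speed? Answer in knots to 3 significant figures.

Coriolis parameter at 48°S:
f = 2Ω sin φ = 2 × 7.29×10⁻⁵ × sin 48° = 1.08×10⁻⁴ s⁻¹
Pressure gradient: |∂P/∂n| = 200 Pa / 452000 m = 4.42×10⁻⁴ Pa/m
Geostrophic balance (pressure-gradient force = Coriolis force):
V_g = (1/(fρ)) |∂P/∂n| = 4.42×10⁻⁴ / (1.08×10⁻⁴ × 0.958) = 4.26 m/s
Converting: 4.26 m/s × 1.944 = 8.29 knots

8.29 knots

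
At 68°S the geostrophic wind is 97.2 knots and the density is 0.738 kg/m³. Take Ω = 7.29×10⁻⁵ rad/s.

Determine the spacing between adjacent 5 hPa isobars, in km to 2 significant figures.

Coriolis parameter at 68°S:
f = 2Ω sin φ = 2 × 7.29×10⁻⁵ × sin 68° = 1.35×10⁻⁴ s⁻¹
Wind speed in SI: 97.2 knots = 50.0 m/s
Geostrophic balance rearranged: |∂P/∂n| = f ρ V_g
|∂P/∂n| = 1.35×10⁻⁴ × 0.738 × 50.0 = 4.99×10⁻³ Pa/m
Isobar spacing: Δn = ΔP/|∂P/∂n| = 500 Pa / 4.99×10⁻³ Pa/m = 100227 m ≈ 100 km

100 km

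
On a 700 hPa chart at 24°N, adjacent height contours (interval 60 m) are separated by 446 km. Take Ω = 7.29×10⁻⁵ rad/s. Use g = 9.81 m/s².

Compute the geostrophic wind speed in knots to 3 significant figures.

Coriolis parameter at 24°N:
f = 2Ω sin φ = 2 × 7.29×10⁻⁵ × sin 24° = 5.93×10⁻⁵ s⁻¹
Height gradient: |∂Z/∂n| = 60 m / 446000 m = 1.35×10⁻⁴
On a pressure surface, geostrophic balance gives V_g = (g/f)|∂Z/∂n|:
V_g = 9.81 × 1.35×10⁻⁴ / 5.93×10⁻⁵ = 22.3 m/s
Converting: 22.3 m/s × 1.944 = 43.3 knots

43.3 knots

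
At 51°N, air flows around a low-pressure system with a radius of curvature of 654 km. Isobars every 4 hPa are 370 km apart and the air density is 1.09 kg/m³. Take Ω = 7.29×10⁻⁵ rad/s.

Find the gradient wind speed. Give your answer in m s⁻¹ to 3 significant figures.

7.91 m s⁻¹

Coriolis parameter at 51°N:
f = 2Ω sin φ = 2 × 7.29×10⁻⁵ × sin 51° = 1.13×10⁻⁴ s⁻¹
Pressure gradient: |∂P/∂n| = 400 Pa / 370000 m = 1.08×10⁻³ Pa/m
Geostrophic speed: V_g = |∂P/∂n|/(fρ) = 1.08×10⁻³/(1.13×10⁻⁴ × 1.09) = 8.75 m/s
Around a low, centrifugal force acts outward with Coriolis, so pressure-gradient force balances both:
(1/ρ)|∂P/∂n| = fV + V²/R  →  V² + fR·V − fR·V_g = 0
With fR = 1.13×10⁻⁴ × 654×10³ m = 74.1 m/s:
V = [−fR + √((fR)² + 4 fR V_g)]/2 = [−74.1 + √(74.1² + 4×74.1×8.75)]/2 = 7.91 m/s
Subgeostrophic (V < V_g = 8.75 m/s), as expected around a low.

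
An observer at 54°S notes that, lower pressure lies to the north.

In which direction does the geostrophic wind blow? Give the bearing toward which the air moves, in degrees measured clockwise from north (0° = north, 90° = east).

270°

The pressure-gradient force points toward the north (bearing 000°).
Geostrophic balance: in the Southern Hemisphere the Coriolis force deflects motion to the left, so the geostrophic wind blows 90° to the left of the pressure-gradient force (low pressure on the right).
Rotating 000° by 90° counterclockwise gives 270° — the wind blows toward the west.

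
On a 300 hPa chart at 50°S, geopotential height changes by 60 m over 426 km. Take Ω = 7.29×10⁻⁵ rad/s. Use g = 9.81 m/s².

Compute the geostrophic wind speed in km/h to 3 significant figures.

Coriolis parameter at 50°S:
f = 2Ω sin φ = 2 × 7.29×10⁻⁵ × sin 50° = 1.12×10⁻⁴ s⁻¹
Height gradient: |∂Z/∂n| = 60 m / 426000 m = 1.41×10⁻⁴
On a pressure surface, geostrophic balance gives V_g = (g/f)|∂Z/∂n|:
V_g = 9.81 × 1.41×10⁻⁴ / 1.12×10⁻⁴ = 12.4 m/s
Converting: 12.4 m/s × 3.6 = 44.5 km/h

44.5 km/h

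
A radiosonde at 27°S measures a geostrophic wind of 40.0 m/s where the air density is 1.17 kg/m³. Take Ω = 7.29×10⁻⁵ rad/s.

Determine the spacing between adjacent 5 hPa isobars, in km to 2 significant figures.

160 km

Coriolis parameter at 27°S:
f = 2Ω sin φ = 2 × 7.29×10⁻⁵ × sin 27° = 6.62×10⁻⁵ s⁻¹
Geostrophic balance rearranged: |∂P/∂n| = f ρ V_g
|∂P/∂n| = 6.62×10⁻⁵ × 1.17 × 40.0 = 3.10×10⁻³ Pa/m
Isobar spacing: Δn = ΔP/|∂P/∂n| = 500 Pa / 3.10×10⁻³ Pa/m = 161406 m ≈ 160 km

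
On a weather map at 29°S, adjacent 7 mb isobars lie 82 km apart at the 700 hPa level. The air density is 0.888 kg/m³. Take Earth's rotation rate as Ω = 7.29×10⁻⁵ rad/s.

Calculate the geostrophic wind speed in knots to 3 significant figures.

264 knots

Coriolis parameter at 29°S:
f = 2Ω sin φ = 2 × 7.29×10⁻⁵ × sin 29° = 7.07×10⁻⁵ s⁻¹
Pressure gradient: |∂P/∂n| = 700 Pa / 82000 m = 8.54×10⁻³ Pa/m
Geostrophic balance (pressure-gradient force = Coriolis force):
V_g = (1/(fρ)) |∂P/∂n| = 8.54×10⁻³ / (7.07×10⁻⁵ × 0.888) = 136 m/s
Converting: 136 m/s × 1.944 = 264 knots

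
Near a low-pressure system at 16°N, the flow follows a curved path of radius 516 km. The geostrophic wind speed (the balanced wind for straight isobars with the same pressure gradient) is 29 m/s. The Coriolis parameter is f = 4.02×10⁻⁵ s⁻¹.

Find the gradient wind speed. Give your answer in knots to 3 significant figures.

31.6 knots

Around a low, centrifugal force acts outward with Coriolis, so pressure-gradient force balances both:
(1/ρ)|∂P/∂n| = fV + V²/R  →  V² + fR·V − fR·V_g = 0
With fR = 4.02×10⁻⁵ × 516×10³ m = 20.7 m/s:
V = [−fR + √((fR)² + 4 fR V_g)]/2 = [−20.7 + √(20.7² + 4×20.7×29)]/2 = 16.3 m/s
Subgeostrophic (V < V_g = 29 m/s), as expected around a low.
Converting: 16.3 m/s × 1.944 = 31.6 knots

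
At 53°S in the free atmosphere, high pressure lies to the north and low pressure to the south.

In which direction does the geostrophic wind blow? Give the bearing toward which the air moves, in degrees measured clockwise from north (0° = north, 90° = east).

The pressure-gradient force points toward the south (bearing 180°).
Geostrophic balance: in the Southern Hemisphere the Coriolis force deflects motion to the left, so the geostrophic wind blows 90° to the left of the pressure-gradient force (low pressure on the right).
Rotating 180° by 90° counterclockwise gives 090° — the wind blows toward the east.

090°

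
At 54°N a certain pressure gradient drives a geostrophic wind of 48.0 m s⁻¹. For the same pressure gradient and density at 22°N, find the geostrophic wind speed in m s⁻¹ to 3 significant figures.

104 m s⁻¹

With the same pressure gradient and density, V_g ∝ 1/f ∝ 1/sin φ.
V₂ = V₁ · sin φ₁ / sin φ₂ = 48.0 × sin 54° / sin 22°
V₂ = 48.0 × 0.8090/0.3746 = 104 m s⁻¹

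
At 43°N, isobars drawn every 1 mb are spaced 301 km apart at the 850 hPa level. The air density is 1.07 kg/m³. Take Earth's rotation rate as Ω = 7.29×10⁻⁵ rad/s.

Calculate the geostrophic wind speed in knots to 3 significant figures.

Coriolis parameter at 43°N:
f = 2Ω sin φ = 2 × 7.29×10⁻⁵ × sin 43° = 9.94×10⁻⁵ s⁻¹
Pressure gradient: |∂P/∂n| = 100 Pa / 301000 m = 3.32×10⁻⁴ Pa/m
Geostrophic balance (pressure-gradient force = Coriolis force):
V_g = (1/(fρ)) |∂P/∂n| = 3.32×10⁻⁴ / (9.94×10⁻⁵ × 1.07) = 3.12 m/s
Converting: 3.12 m/s × 1.944 = 6.07 knots

6.07 knots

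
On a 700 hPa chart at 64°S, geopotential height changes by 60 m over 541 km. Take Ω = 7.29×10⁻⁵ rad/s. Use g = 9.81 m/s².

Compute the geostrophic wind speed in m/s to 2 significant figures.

Coriolis parameter at 64°S:
f = 2Ω sin φ = 2 × 7.29×10⁻⁵ × sin 64° = 1.31×10⁻⁴ s⁻¹
Height gradient: |∂Z/∂n| = 60 m / 541000 m = 1.11×10⁻⁴
On a pressure surface, geostrophic balance gives V_g = (g/f)|∂Z/∂n|:
V_g = 9.81 × 1.11×10⁻⁴ / 1.31×10⁻⁴ = 8.30 m/s

8.3 m/s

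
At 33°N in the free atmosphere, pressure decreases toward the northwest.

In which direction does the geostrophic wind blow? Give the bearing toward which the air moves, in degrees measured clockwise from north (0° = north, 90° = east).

045°

The pressure-gradient force points toward the northwest (bearing 315°).
Geostrophic balance: in the Northern Hemisphere the Coriolis force deflects motion to the right, so the geostrophic wind blows 90° to the right of the pressure-gradient force (low pressure on the left).
Rotating 315° by 90° clockwise gives 045° — the wind blows toward the northeast.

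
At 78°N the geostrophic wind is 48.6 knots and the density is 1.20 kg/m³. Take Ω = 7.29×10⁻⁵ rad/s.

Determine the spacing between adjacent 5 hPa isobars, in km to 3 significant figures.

Coriolis parameter at 78°N:
f = 2Ω sin φ = 2 × 7.29×10⁻⁵ × sin 78° = 1.43×10⁻⁴ s⁻¹
Wind speed in SI: 48.6 knots = 25.0 m/s
Geostrophic balance rearranged: |∂P/∂n| = f ρ V_g
|∂P/∂n| = 1.43×10⁻⁴ × 1.20 × 25.0 = 4.28×10⁻³ Pa/m
Isobar spacing: Δn = ΔP/|∂P/∂n| = 500 Pa / 4.28×10⁻³ Pa/m = 116856 m ≈ 117 km

117 km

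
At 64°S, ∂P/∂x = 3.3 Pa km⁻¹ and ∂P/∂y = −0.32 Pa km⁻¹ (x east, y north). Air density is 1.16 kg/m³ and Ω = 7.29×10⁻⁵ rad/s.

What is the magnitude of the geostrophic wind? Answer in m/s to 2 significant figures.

22 m/s

Coriolis parameter at 64°S:
f = 2Ω sin φ = 2 × 7.29×10⁻⁵ × sin 64° = 1.31×10⁻⁴ s⁻¹
In the Southern Hemisphere f is negative: f = −1.31×10⁻⁴ s⁻¹.
Component geostrophic relations (x east, y north):
u_g = −(1/(fρ)) ∂P/∂y,  v_g = (1/(fρ)) ∂P/∂x
u_g = −(−0.32×10⁻³)/(−1.31×10⁻⁴ × 1.16) = −2.11 m/s;  v_g = (3.3×10⁻³)/(−1.31×10⁻⁴ × 1.16) = −21.7 m/s
|V_g| = √(u_g² + v_g²) = 21.8 m/s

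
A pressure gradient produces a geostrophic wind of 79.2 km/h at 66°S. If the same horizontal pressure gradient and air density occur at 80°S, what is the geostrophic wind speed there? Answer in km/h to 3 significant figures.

With the same pressure gradient and density, V_g ∝ 1/f ∝ 1/sin φ.
V₂ = V₁ · sin φ₁ / sin φ₂ = 79.2 × sin 66° / sin 80°
V₂ = 79.2 × 0.9135/0.9848 = 73.5 km/h

73.5 km/h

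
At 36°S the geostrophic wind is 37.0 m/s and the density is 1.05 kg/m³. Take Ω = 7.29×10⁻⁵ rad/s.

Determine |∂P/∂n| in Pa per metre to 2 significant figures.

Coriolis parameter at 36°S:
f = 2Ω sin φ = 2 × 7.29×10⁻⁵ × sin 36° = 8.57×10⁻⁵ s⁻¹
Geostrophic balance rearranged: |∂P/∂n| = f ρ V_g
|∂P/∂n| = 8.57×10⁻⁵ × 1.05 × 37.0 = 3.33×10⁻³ Pa/m

3.3×10⁻³ Pa/m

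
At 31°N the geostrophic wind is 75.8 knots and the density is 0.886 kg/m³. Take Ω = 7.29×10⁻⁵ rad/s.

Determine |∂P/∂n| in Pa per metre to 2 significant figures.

Coriolis parameter at 31°N:
f = 2Ω sin φ = 2 × 7.29×10⁻⁵ × sin 31° = 7.51×10⁻⁵ s⁻¹
Wind speed in SI: 75.8 knots = 39.0 m/s
Geostrophic balance rearranged: |∂P/∂n| = f ρ V_g
|∂P/∂n| = 7.51×10⁻⁵ × 0.886 × 39.0 = 2.59×10⁻³ Pa/m

2.6×10⁻³ Pa/m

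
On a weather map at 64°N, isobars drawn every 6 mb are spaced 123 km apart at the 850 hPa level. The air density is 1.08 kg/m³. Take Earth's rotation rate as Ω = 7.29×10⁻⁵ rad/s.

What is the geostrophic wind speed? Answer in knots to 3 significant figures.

67.0 knots

Coriolis parameter at 64°N:
f = 2Ω sin φ = 2 × 7.29×10⁻⁵ × sin 64° = 1.31×10⁻⁴ s⁻¹
Pressure gradient: |∂P/∂n| = 600 Pa / 123000 m = 4.88×10⁻³ Pa/m
Geostrophic balance (pressure-gradient force = Coriolis force):
V_g = (1/(fρ)) |∂P/∂n| = 4.88×10⁻³ / (1.31×10⁻⁴ × 1.08) = 34.5 m/s
Converting: 34.5 m/s × 1.944 = 67.0 knots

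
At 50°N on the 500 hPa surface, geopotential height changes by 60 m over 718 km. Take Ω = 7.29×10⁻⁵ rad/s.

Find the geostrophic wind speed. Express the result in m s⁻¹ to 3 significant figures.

Coriolis parameter at 50°N:
f = 2Ω sin φ = 2 × 7.29×10⁻⁵ × sin 50° = 1.12×10⁻⁴ s⁻¹
Height gradient: |∂Z/∂n| = 60 m / 718000 m = 8.36×10⁻⁵
On a pressure surface, geostrophic balance gives V_g = (g/f)|∂Z/∂n|:
V_g = 9.81 × 8.36×10⁻⁵ / 1.12×10⁻⁴ = 7.34 m/s

7.34 m s⁻¹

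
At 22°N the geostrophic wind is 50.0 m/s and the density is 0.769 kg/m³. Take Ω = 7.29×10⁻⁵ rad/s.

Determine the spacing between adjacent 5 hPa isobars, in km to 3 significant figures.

238 km

Coriolis parameter at 22°N:
f = 2Ω sin φ = 2 × 7.29×10⁻⁵ × sin 22° = 5.46×10⁻⁵ s⁻¹
Geostrophic balance rearranged: |∂P/∂n| = f ρ V_g
|∂P/∂n| = 5.46×10⁻⁵ × 0.769 × 50.0 = 2.10×10⁻³ Pa/m
Isobar spacing: Δn = ΔP/|∂P/∂n| = 500 Pa / 2.10×10⁻³ Pa/m = 238090 m ≈ 238 km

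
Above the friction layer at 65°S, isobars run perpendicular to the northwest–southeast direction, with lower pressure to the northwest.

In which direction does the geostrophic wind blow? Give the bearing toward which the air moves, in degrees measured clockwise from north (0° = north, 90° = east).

The pressure-gradient force points toward the northwest (bearing 315°).
Geostrophic balance: in the Southern Hemisphere the Coriolis force deflects motion to the left, so the geostrophic wind blows 90° to the left of the pressure-gradient force (low pressure on the right).
Rotating 315° by 90° counterclockwise gives 225° — the wind blows toward the southwest.

225°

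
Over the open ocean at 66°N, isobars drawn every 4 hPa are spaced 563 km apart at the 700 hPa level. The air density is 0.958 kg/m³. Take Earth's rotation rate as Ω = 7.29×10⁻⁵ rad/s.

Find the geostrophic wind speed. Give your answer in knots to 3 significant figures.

Coriolis parameter at 66°N:
f = 2Ω sin φ = 2 × 7.29×10⁻⁵ × sin 66° = 1.33×10⁻⁴ s⁻¹
Pressure gradient: |∂P/∂n| = 400 Pa / 563000 m = 7.10×10⁻⁴ Pa/m
Geostrophic balance (pressure-gradient force = Coriolis force):
V_g = (1/(fρ)) |∂P/∂n| = 7.10×10⁻⁴ / (1.33×10⁻⁴ × 0.958) = 5.57 m/s
Converting: 5.57 m/s × 1.944 = 10.8 knots

10.8 knots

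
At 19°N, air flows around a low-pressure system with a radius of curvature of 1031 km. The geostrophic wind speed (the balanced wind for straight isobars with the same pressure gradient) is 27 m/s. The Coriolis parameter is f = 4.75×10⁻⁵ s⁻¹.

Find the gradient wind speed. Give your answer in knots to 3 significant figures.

Around a low, centrifugal force acts outward with Coriolis, so pressure-gradient force balances both:
(1/ρ)|∂P/∂n| = fV + V²/R  →  V² + fR·V − fR·V_g = 0
With fR = 4.75×10⁻⁵ × 1031×10³ m = 49.0 m/s:
V = [−fR + √((fR)² + 4 fR V_g)]/2 = [−49.0 + √(49.0² + 4×49.0×27)]/2 = 19.4 m/s
Subgeostrophic (V < V_g = 27 m/s), as expected around a low.
Converting: 19.4 m/s × 1.944 = 37.6 knots

37.6 knots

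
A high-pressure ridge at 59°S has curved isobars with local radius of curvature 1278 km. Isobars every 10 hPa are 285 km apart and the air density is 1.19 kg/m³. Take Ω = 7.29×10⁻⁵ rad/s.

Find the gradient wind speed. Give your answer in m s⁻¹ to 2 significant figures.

Coriolis parameter at 59°S:
f = 2Ω sin φ = 2 × 7.29×10⁻⁵ × sin 59° = 1.25×10⁻⁴ s⁻¹
Pressure gradient: |∂P/∂n| = 1000 Pa / 285000 m = 3.51×10⁻³ Pa/m
Geostrophic speed: V_g = |∂P/∂n|/(fρ) = 3.51×10⁻³/(1.25×10⁻⁴ × 1.19) = 23.6 m/s
Around a high, pressure-gradient force acts outward with centrifugal, so Coriolis balances both:
fV = (1/ρ)|∂P/∂n| + V²/R  →  V² − fR·V + fR·V_g = 0
With fR = 1.25×10⁻⁴ × 1278×10³ m = 160 m/s:
V = [fR − √((fR)² − 4 fR V_g)]/2 = [160 − √(160² − 4×160×23.6)]/2 = 28.8 m/s
Supergeostrophic (V > V_g = 23.6 m/s), as expected around a high.

29 m s⁻¹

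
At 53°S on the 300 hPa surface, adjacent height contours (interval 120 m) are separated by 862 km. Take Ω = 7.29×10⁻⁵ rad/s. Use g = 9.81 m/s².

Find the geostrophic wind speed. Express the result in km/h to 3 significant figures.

Coriolis parameter at 53°S:
f = 2Ω sin φ = 2 × 7.29×10⁻⁵ × sin 53° = 1.16×10⁻⁴ s⁻¹
Height gradient: |∂Z/∂n| = 120 m / 862000 m = 1.39×10⁻⁴
On a pressure surface, geostrophic balance gives V_g = (g/f)|∂Z/∂n|:
V_g = 9.81 × 1.39×10⁻⁴ / 1.16×10⁻⁴ = 11.7 m/s
Converting: 11.7 m/s × 3.6 = 42.2 km/h

42.2 km/h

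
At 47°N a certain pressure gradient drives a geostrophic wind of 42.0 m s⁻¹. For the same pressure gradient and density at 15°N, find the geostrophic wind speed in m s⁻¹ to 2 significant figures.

120 m s⁻¹

With the same pressure gradient and density, V_g ∝ 1/f ∝ 1/sin φ.
V₂ = V₁ · sin φ₁ / sin φ₂ = 42.0 × sin 47° / sin 15°
V₂ = 42.0 × 0.7314/0.2588 = 120 m s⁻¹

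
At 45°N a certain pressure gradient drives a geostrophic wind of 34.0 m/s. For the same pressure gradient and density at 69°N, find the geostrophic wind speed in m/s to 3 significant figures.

With the same pressure gradient and density, V_g ∝ 1/f ∝ 1/sin φ.
V₂ = V₁ · sin φ₁ / sin φ₂ = 34.0 × sin 45° / sin 69°
V₂ = 34.0 × 0.7071/0.9336 = 25.8 m/s

25.8 m/s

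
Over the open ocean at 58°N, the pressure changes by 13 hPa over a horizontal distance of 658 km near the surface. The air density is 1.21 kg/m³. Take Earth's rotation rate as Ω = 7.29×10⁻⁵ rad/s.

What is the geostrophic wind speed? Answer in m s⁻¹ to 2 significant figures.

Coriolis parameter at 58°N:
f = 2Ω sin φ = 2 × 7.29×10⁻⁵ × sin 58° = 1.24×10⁻⁴ s⁻¹
Pressure gradient: |∂P/∂n| = 1300 Pa / 658000 m = 1.98×10⁻³ Pa/m
Geostrophic balance (pressure-gradient force = Coriolis force):
V_g = (1/(fρ)) |∂P/∂n| = 1.98×10⁻³ / (1.24×10⁻⁴ × 1.21) = 13.2 m/s

13 m s⁻¹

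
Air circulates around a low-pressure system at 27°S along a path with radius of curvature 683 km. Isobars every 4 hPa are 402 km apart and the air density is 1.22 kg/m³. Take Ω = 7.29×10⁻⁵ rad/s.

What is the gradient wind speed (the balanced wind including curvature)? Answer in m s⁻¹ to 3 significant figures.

Coriolis parameter at 27°S:
f = 2Ω sin φ = 2 × 7.29×10⁻⁵ × sin 27° = 6.62×10⁻⁵ s⁻¹
Pressure gradient: |∂P/∂n| = 400 Pa / 402000 m = 9.95×10⁻⁴ Pa/m
Geostrophic speed: V_g = |∂P/∂n|/(fρ) = 9.95×10⁻⁴/(6.62×10⁻⁵ × 1.22) = 12.3 m/s
Around a low, centrifugal force acts outward with Coriolis, so pressure-gradient force balances both:
(1/ρ)|∂P/∂n| = fV + V²/R  →  V² + fR·V − fR·V_g = 0
With fR = 6.62×10⁻⁵ × 683×10³ m = 45.2 m/s:
V = [−fR + √((fR)² + 4 fR V_g)]/2 = [−45.2 + √(45.2² + 4×45.2×12.3)]/2 = 10.1 m/s
Subgeostrophic (V < V_g = 12.3 m/s), as expected around a low.

10.1 m s⁻¹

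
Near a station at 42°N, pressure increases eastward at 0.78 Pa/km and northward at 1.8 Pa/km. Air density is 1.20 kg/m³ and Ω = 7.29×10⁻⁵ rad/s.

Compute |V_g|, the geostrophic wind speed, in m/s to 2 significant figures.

Coriolis parameter at 42°N:
f = 2Ω sin φ = 2 × 7.29×10⁻⁵ × sin 42° = 9.76×10⁻⁵ s⁻¹
Component geostrophic relations (x east, y north):
u_g = −(1/(fρ)) ∂P/∂y,  v_g = (1/(fρ)) ∂P/∂x
u_g = −(1.8×10⁻³)/(9.76×10⁻⁵ × 1.20) = −15.4 m/s;  v_g = (0.78×10⁻³)/(9.76×10⁻⁵ × 1.20) = 6.66 m/s
|V_g| = √(u_g² + v_g²) = 16.8 m/s

17 m/s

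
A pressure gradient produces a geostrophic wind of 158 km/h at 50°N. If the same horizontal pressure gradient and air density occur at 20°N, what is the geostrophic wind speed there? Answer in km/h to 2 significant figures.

With the same pressure gradient and density, V_g ∝ 1/f ∝ 1/sin φ.
V₂ = V₁ · sin φ₁ / sin φ₂ = 158 × sin 50° / sin 20°
V₂ = 158 × 0.7660/0.3420 = 350 km/h

350 km/h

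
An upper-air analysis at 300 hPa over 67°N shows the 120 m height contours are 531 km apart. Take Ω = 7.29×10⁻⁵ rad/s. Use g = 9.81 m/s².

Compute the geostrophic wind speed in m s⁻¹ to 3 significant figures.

16.5 m s⁻¹

Coriolis parameter at 67°N:
f = 2Ω sin φ = 2 × 7.29×10⁻⁵ × sin 67° = 1.34×10⁻⁴ s⁻¹
Height gradient: |∂Z/∂n| = 120 m / 531000 m = 2.26×10⁻⁴
On a pressure surface, geostrophic balance gives V_g = (g/f)|∂Z/∂n|:
V_g = 9.81 × 2.26×10⁻⁴ / 1.34×10⁻⁴ = 16.5 m/s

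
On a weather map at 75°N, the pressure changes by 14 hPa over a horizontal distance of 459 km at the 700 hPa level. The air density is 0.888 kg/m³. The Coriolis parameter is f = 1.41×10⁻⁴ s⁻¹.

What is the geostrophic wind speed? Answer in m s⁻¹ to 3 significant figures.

Pressure gradient: |∂P/∂n| = 1400 Pa / 459000 m = 3.05×10⁻³ Pa/m
Geostrophic balance (pressure-gradient force = Coriolis force):
V_g = (1/(fρ)) |∂P/∂n| = 3.05×10⁻³ / (1.41×10⁻⁴ × 0.888) = 24.4 m/s

24.4 m s⁻¹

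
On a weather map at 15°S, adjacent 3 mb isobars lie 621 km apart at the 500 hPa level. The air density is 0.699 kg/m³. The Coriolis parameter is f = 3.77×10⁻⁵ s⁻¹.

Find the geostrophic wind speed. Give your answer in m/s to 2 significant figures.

18 m/s

Pressure gradient: |∂P/∂n| = 300 Pa / 621000 m = 4.83×10⁻⁴ Pa/m
Geostrophic balance (pressure-gradient force = Coriolis force):
V_g = (1/(fρ)) |∂P/∂n| = 4.83×10⁻⁴ / (3.77×10⁻⁵ × 0.699) = 18.3 m/s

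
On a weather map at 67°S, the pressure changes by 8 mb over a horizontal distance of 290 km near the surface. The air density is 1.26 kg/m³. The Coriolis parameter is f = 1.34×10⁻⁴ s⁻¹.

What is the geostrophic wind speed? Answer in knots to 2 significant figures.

32 knots

Pressure gradient: |∂P/∂n| = 800 Pa / 290000 m = 2.76×10⁻³ Pa/m
Geostrophic balance (pressure-gradient force = Coriolis force):
V_g = (1/(fρ)) |∂P/∂n| = 2.76×10⁻³ / (1.34×10⁻⁴ × 1.26) = 16.3 m/s
Converting: 16.3 m/s × 1.944 = 32 knots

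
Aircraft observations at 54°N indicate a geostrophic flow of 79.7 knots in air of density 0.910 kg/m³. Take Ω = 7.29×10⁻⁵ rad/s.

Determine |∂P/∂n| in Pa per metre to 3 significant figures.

4.40×10⁻³ Pa/m

Coriolis parameter at 54°N:
f = 2Ω sin φ = 2 × 7.29×10⁻⁵ × sin 54° = 1.18×10⁻⁴ s⁻¹
Wind speed in SI: 79.7 knots = 41.0 m/s
Geostrophic balance rearranged: |∂P/∂n| = f ρ V_g
|∂P/∂n| = 1.18×10⁻⁴ × 0.910 × 41.0 = 4.40×10⁻³ Pa/m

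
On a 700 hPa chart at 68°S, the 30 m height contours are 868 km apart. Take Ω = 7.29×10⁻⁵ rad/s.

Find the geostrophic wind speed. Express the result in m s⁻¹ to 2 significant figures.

Coriolis parameter at 68°S:
f = 2Ω sin φ = 2 × 7.29×10⁻⁵ × sin 68° = 1.35×10⁻⁴ s⁻¹
Height gradient: |∂Z/∂n| = 30 m / 868000 m = 3.46×10⁻⁵
On a pressure surface, geostrophic balance gives V_g = (g/f)|∂Z/∂n|:
V_g = 9.81 × 3.46×10⁻⁵ / 1.35×10⁻⁴ = 2.51 m/s

2.5 m s⁻¹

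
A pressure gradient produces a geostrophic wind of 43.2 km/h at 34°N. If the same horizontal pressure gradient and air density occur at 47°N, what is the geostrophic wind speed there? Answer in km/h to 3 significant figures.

With the same pressure gradient and density, V_g ∝ 1/f ∝ 1/sin φ.
V₂ = V₁ · sin φ₁ / sin φ₂ = 43.2 × sin 34° / sin 47°
V₂ = 43.2 × 0.5592/0.7314 = 33.0 km/h

33.0 km/h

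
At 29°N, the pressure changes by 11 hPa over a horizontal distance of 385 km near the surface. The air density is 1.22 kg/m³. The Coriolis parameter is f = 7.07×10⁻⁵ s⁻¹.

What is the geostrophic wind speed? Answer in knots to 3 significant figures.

Pressure gradient: |∂P/∂n| = 1100 Pa / 385000 m = 2.86×10⁻³ Pa/m
Geostrophic balance (pressure-gradient force = Coriolis force):
V_g = (1/(fρ)) |∂P/∂n| = 2.86×10⁻³ / (7.07×10⁻⁵ × 1.22) = 33.1 m/s
Converting: 33.1 m/s × 1.944 = 64.4 knots

64.4 knots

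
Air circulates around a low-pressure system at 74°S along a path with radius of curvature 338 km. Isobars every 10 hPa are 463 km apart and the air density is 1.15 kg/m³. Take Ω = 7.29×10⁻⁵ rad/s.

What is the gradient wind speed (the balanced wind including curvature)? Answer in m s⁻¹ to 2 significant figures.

Coriolis parameter at 74°S:
f = 2Ω sin φ = 2 × 7.29×10⁻⁵ × sin 74° = 1.40×10⁻⁴ s⁻¹
Pressure gradient: |∂P/∂n| = 1000 Pa / 463000 m = 2.16×10⁻³ Pa/m
Geostrophic speed: V_g = |∂P/∂n|/(fρ) = 2.16×10⁻³/(1.40×10⁻⁴ × 1.15) = 13.4 m/s
Around a low, centrifugal force acts outward with Coriolis, so pressure-gradient force balances both:
(1/ρ)|∂P/∂n| = fV + V²/R  →  V² + fR·V − fR·V_g = 0
With fR = 1.40×10⁻⁴ × 338×10³ m = 47.4 m/s:
V = [−fR + √((fR)² + 4 fR V_g)]/2 = [−47.4 + √(47.4² + 4×47.4×13.4)]/2 = 10.9 m/s
Subgeostrophic (V < V_g = 13.4 m/s), as expected around a low.

11 m s⁻¹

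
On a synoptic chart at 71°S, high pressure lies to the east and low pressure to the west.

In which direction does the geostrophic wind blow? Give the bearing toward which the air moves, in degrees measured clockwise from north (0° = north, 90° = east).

The pressure-gradient force points toward the west (bearing 270°).
Geostrophic balance: in the Southern Hemisphere the Coriolis force deflects motion to the left, so the geostrophic wind blows 90° to the left of the pressure-gradient force (low pressure on the right).
Rotating 270° by 90° counterclockwise gives 180° — the wind blows toward the south.

180°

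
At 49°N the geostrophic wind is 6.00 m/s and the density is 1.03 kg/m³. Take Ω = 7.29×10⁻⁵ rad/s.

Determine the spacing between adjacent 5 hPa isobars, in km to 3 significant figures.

Coriolis parameter at 49°N:
f = 2Ω sin φ = 2 × 7.29×10⁻⁵ × sin 49° = 1.10×10⁻⁴ s⁻¹
Geostrophic balance rearranged: |∂P/∂n| = f ρ V_g
|∂P/∂n| = 1.10×10⁻⁴ × 1.03 × 6.00 = 6.80×10⁻⁴ Pa/m
Isobar spacing: Δn = ΔP/|∂P/∂n| = 500 Pa / 6.80×10⁻⁴ Pa/m = 735265 m ≈ 735 km

735 km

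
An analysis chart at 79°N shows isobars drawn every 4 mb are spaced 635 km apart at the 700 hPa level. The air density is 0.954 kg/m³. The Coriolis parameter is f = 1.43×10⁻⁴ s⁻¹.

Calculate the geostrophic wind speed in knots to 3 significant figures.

8.98 knots

Pressure gradient: |∂P/∂n| = 400 Pa / 635000 m = 6.30×10⁻⁴ Pa/m
Geostrophic balance (pressure-gradient force = Coriolis force):
V_g = (1/(fρ)) |∂P/∂n| = 6.30×10⁻⁴ / (1.43×10⁻⁴ × 0.954) = 4.62 m/s
Converting: 4.62 m/s × 1.944 = 8.98 knots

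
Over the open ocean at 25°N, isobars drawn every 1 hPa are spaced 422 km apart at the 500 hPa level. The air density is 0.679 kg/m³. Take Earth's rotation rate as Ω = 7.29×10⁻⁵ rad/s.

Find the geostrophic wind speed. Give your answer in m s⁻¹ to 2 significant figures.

Coriolis parameter at 25°N:
f = 2Ω sin φ = 2 × 7.29×10⁻⁵ × sin 25° = 6.16×10⁻⁵ s⁻¹
Pressure gradient: |∂P/∂n| = 100 Pa / 422000 m = 2.37×10⁻⁴ Pa/m
Geostrophic balance (pressure-gradient force = Coriolis force):
V_g = (1/(fρ)) |∂P/∂n| = 2.37×10⁻⁴ / (6.16×10⁻⁵ × 0.679) = 5.66 m/s

5.7 m s⁻¹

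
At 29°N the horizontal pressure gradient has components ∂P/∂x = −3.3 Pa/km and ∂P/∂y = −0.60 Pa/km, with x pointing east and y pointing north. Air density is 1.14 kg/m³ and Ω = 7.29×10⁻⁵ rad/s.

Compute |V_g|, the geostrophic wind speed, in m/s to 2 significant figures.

42 m/s

Coriolis parameter at 29°N:
f = 2Ω sin φ = 2 × 7.29×10⁻⁵ × sin 29° = 7.07×10⁻⁵ s⁻¹
Component geostrophic relations (x east, y north):
u_g = −(1/(fρ)) ∂P/∂y,  v_g = (1/(fρ)) ∂P/∂x
u_g = −(−0.60×10⁻³)/(7.07×10⁻⁵ × 1.14) = 7.45 m/s;  v_g = (−3.3×10⁻³)/(7.07×10⁻⁵ × 1.14) = −41.0 m/s
|V_g| = √(u_g² + v_g²) = 41.6 m/s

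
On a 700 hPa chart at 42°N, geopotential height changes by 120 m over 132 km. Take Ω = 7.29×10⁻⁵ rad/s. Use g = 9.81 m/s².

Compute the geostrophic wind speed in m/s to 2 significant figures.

Coriolis parameter at 42°N:
f = 2Ω sin φ = 2 × 7.29×10⁻⁵ × sin 42° = 9.76×10⁻⁵ s⁻¹
Height gradient: |∂Z/∂n| = 120 m / 132000 m = 9.09×10⁻⁴
On a pressure surface, geostrophic balance gives V_g = (g/f)|∂Z/∂n|:
V_g = 9.81 × 9.09×10⁻⁴ / 9.76×10⁻⁵ = 91.4 m/s

91 m/s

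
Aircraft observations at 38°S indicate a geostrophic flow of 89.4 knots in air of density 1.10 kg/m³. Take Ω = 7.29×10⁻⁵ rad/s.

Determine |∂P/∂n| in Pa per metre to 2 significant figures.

Coriolis parameter at 38°S:
f = 2Ω sin φ = 2 × 7.29×10⁻⁵ × sin 38° = 8.98×10⁻⁵ s⁻¹
Wind speed in SI: 89.4 knots = 46.0 m/s
Geostrophic balance rearranged: |∂P/∂n| = f ρ V_g
|∂P/∂n| = 8.98×10⁻⁵ × 1.10 × 46.0 = 4.54×10⁻³ Pa/m

4.5×10⁻³ Pa/m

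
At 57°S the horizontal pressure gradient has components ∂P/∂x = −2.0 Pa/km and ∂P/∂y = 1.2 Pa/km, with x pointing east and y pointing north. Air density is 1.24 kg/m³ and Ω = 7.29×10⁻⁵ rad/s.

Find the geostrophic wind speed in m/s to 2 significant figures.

15 m/s

Coriolis parameter at 57°S:
f = 2Ω sin φ = 2 × 7.29×10⁻⁵ × sin 57° = 1.22×10⁻⁴ s⁻¹
In the Southern Hemisphere f is negative: f = −1.22×10⁻⁴ s⁻¹.
Component geostrophic relations (x east, y north):
u_g = −(1/(fρ)) ∂P/∂y,  v_g = (1/(fρ)) ∂P/∂x
u_g = −(1.2×10⁻³)/(−1.22×10⁻⁴ × 1.24) = 7.91 m/s;  v_g = (−2.0×10⁻³)/(−1.22×10⁻⁴ × 1.24) = 13.2 m/s
|V_g| = √(u_g² + v_g²) = 15.4 m/s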